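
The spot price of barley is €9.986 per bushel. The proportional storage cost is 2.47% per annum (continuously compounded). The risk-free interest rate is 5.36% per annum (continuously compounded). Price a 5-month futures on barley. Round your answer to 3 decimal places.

€10.317 per bushel

Net carry = r + u − y = 0.0536 + 0.0247 − 0.0000 = 0.0783
F = S·e^((r+u−y)T) = 9.986 · e^(0.0783 × 5/12) = 9.986 · e^0.032625
= 9.986 × 1.033163 = €10.317 per bushel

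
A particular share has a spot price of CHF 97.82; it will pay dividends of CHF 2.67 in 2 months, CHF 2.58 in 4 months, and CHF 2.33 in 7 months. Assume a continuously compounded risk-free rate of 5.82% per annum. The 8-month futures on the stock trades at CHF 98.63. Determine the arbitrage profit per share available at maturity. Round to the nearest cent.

CHF 4.66 per share

PV(dividends) I = 2.67·e^(−0.0582·2/12) + 2.58·e^(−0.0582·4/12) + 2.33·e^(−0.0582·7/12) = 7.4269
Fair futures F* = (S − I)·e^(rT) = (97.82 − 7.4269)·e^0.038800 = 90.3931 × 1.039563 = 93.9693
Market CHF 98.63 > fair 93.9693: forward overpriced → cash-and-carry (borrow at r, buy the stock and collect the dividends, short the forward).
Profit at T = |F_mkt − F*| = |98.63 − 93.9693| = CHF 4.66 per share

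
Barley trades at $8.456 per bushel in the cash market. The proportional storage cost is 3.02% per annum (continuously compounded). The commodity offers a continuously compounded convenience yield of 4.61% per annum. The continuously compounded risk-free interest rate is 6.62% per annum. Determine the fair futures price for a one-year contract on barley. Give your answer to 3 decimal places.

$8.892 per bushel

Net carry = r + u − y = 0.0662 + 0.0302 − 0.0461 = 0.0503
F = S·e^((r+u−y)T) = 8.456 · e^(0.0503 × 12/12) = 8.456 · e^0.050300
= 8.456 × 1.051587 = $8.892 per bushel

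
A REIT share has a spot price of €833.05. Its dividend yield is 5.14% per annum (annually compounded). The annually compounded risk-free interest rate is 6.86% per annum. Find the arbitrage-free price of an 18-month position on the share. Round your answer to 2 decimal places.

€853.58

F = S · (1+r)^T / (1+q)^T
= 833.05 × 1.104645 / 1.078082 = 833.05 × 1.024639
F = €853.58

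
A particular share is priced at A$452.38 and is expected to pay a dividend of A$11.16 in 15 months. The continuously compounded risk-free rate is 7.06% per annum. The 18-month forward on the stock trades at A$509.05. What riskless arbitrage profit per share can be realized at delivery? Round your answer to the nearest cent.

PV(dividends) I = 11.16·e^(−0.0706·15/12) = 10.2173
Fair forward F* = (S − I)·e^(rT) = (452.38 − 10.2173)·e^0.105900 = 442.1627 × 1.111711 = 491.5571
Market A$509.05 > fair 491.5571: forward overpriced → cash-and-carry (borrow at r, buy the stock and collect the dividends, short the forward).
Profit at T = |F_mkt − F*| = |509.05 − 491.5571| = A$17.49 per share

A$17.49 per share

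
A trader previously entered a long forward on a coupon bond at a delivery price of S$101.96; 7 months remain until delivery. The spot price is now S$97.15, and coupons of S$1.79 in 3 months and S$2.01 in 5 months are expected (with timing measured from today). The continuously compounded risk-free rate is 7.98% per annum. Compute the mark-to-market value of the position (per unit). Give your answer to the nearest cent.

PV(remaining coupons) I = 1.79·e^(−0.0798·3/12) + 2.01·e^(−0.0798·5/12) = 3.6989
Current forward F = (S − I)·e^(rT) = (97.15 − 3.6989)·e^(0.0798·7/12) = 93.4511 × 1.047650 = 97.9040
Value (long) = (F − K)·e^(−rT) = (97.9040 − 101.96) × 0.954517 = -3.8715
Value = -S$3.87

-S$3.87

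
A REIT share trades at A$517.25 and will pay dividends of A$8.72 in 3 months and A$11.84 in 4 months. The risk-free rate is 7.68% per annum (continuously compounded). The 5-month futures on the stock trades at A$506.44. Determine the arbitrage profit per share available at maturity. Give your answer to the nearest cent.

PV(dividends) I = 8.72·e^(−0.0768·3/12) + 11.84·e^(−0.0768·4/12) = 20.0949
Fair futures F* = (S − I)·e^(rT) = (517.25 − 20.0949)·e^0.032000 = 497.1551 × 1.032518 = 513.3216
Market A$506.44 < fair 513.3216: forward underpriced → reverse cash-and-carry (short the stock, invest proceeds at r, pay the dividends, go long the forward).
Profit at T = |F_mkt − F*| = |506.44 − 513.3216| = A$6.88 per share

A$6.88 per share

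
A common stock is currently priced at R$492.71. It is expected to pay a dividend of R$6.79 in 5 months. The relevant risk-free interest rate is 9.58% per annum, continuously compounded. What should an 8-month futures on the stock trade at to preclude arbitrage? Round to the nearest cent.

R$518.25

PV(dividends) I = 6.79·e^(−0.0958·5/12)
I = 6.5243
F = (S − I)·e^(rT) = (492.71 − 6.5243) · e^(0.0958·8/12)
= 486.1857 · e^0.063867 = 486.1857 × 1.065951 = R$518.25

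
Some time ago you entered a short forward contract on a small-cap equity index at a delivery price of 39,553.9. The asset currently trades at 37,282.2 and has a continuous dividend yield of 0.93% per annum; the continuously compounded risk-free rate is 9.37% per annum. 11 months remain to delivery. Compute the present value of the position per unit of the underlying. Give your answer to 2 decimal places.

-667.36

Current fair forward for the remaining 11 months: F = S·e^((r − q)·T), (r − q) = 0.0937 − 0.0093 = 0.0844
F = 37282.2 · e^(0.0844 × 11/12) = 37282.2 × 1.08043816 = 40281.1116
Value of long forward = (F − K)·e^(−rT) = (40281.1116 − 39553.9) · e^(−0.0937·11/12)
= 727.2116 × 0.91769364 = 667.36
Short position value = −(long value) = -667.36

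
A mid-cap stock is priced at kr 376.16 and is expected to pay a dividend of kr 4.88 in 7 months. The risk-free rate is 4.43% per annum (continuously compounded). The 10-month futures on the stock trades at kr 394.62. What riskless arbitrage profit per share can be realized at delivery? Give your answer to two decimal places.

PV(dividends) I = 4.88·e^(−0.0443·7/12) = 4.7555
Fair futures F* = (S − I)·e^(rT) = (376.16 − 4.7555)·e^0.036917 = 371.4045 × 1.037607 = 385.3719
Market kr 394.62 > fair 385.3719: forward overpriced → cash-and-carry (borrow at r, buy the stock and collect the dividends, short the forward).
Profit at T = |F_mkt − F*| = |394.62 − 385.3719| = kr 9.25 per share

kr 9.25 per share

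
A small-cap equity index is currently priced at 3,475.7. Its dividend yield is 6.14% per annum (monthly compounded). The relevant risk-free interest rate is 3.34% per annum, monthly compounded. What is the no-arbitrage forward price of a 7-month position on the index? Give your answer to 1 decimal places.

3,419.6

F = S · (1+r/12)^(12T) / (1+q/12)^(12T)
= 3475.7 × 1.019647 / 1.036371 = 3475.7 × 0.983863
F = 3,419.6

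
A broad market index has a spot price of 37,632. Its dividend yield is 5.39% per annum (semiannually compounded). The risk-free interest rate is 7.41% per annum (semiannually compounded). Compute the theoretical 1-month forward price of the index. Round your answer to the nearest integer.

37,693

F = S · (1+r/2)^(2T) / (1+q/2)^(2T)
= 37632 × 1.006082 / 1.004442 = 37632 × 1.001633
F = 37,693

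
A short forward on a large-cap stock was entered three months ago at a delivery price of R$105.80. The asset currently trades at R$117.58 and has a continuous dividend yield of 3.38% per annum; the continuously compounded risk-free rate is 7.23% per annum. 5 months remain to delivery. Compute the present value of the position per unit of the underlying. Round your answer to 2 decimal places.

-R$13.28

Current fair forward for the remaining 5 months: F = S·e^((r − q)·T), (r − q) = 0.0723 − 0.0338 = 0.0385
F = 117.58 · e^(0.0385 × 5/12) = 117.58 × 1.016171 = 119.4814
Value of long forward = (F − K)·e^(−rT) = (119.4814 − 105.80) · e^(−0.0723·5/12)
= 13.6814 × 0.970324 = 13.28
Short position value = −(long value) = -R$13.28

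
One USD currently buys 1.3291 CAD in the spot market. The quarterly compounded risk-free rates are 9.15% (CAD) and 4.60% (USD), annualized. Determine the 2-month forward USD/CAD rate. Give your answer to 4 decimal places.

1.3390

By covered interest parity, F = S · (1+r_CAD/4)^(4T) / (1+r_USD/4)^(4T)
= 1.3291 × 1.015192 / 1.007652 = 1.3291 × 1.007483
F = 1.3390 CAD per USD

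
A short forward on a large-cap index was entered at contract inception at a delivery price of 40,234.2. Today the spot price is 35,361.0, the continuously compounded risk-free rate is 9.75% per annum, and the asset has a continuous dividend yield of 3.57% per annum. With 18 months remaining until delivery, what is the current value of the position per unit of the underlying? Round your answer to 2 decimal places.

Current fair forward for the remaining 18 months: F = S·e^((r − q)·T), (r − q) = 0.0975 − 0.0357 = 0.0618
F = 35361.0 · e^(0.0618 × 18/12) = 35361.0 × 1.09713255 = 38795.7041
Value of long forward = (F − K)·e^(−rT) = (38795.7041 − 40234.2) · e^(−0.0975·18/12)
= -1438.4959 × 0.86394169 = -1242.78
Short position value = −(long value) = 1242.78

1242.78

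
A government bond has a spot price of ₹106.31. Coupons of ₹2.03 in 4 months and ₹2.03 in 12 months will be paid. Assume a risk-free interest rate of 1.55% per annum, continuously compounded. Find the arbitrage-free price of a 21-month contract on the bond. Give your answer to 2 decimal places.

PV(coupons) I = 2.03·e^(−0.0155·4/12) + 2.03·e^(−0.0155·12/12)
I = 2.0195 + 1.9988 = 4.0183
F = (S − I)·e^(rT) = (106.31 − 4.0183) · e^(0.0155·21/12)
= 102.2917 · e^0.027125 = 102.2917 × 1.027496 = ₹105.10

₹105.10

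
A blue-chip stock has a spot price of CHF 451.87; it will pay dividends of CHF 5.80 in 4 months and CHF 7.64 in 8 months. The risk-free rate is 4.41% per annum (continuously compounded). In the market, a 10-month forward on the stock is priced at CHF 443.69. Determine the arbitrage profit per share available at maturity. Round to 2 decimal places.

PV(dividends) I = 5.80·e^(−0.0441·4/12) + 7.64·e^(−0.0441·8/12) = 13.1340
Fair forward F* = (S − I)·e^(rT) = (451.87 − 13.1340)·e^0.036750 = 438.7360 × 1.037434 = 455.1596
Market CHF 443.69 < fair 455.1596: forward underpriced → reverse cash-and-carry (short the stock, invest proceeds at r, pay the dividends, go long the forward).
Profit at T = |F_mkt − F*| = |443.69 − 455.1596| = CHF 11.47 per share

CHF 11.47 per share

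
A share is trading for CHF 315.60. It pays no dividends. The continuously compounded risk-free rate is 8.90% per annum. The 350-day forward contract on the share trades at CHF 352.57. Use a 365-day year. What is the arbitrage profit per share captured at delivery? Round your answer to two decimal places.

CHF 8.85 per share

Fair forward: F* = S·e^(carry·T), with carry = r = 0.0890
F* = 315.60 · e^(0.0890 × 350/365) = 315.60 · e^0.085342 = 315.60 × 1.089089 = CHF 343.7165
Market CHF 352.57 > fair CHF 343.7165: forward overpriced → cash-and-carry (buy spot, short the forward).
At maturity, profit = |F_mkt − F*| = |352.57 − 343.7165| = CHF 8.85 per share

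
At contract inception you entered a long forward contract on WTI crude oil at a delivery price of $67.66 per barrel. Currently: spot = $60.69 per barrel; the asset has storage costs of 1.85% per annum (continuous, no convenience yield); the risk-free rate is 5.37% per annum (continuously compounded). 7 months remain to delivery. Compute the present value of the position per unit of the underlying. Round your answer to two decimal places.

-$4.22 per barrel

Current fair forward for the remaining 7 months: F = S·e^((r + u)·T), (r + u) = 0.0537 + 0.0185 = 0.0722
F = 60.69 · e^(0.0722 × 7/12) = 60.69 × 1.043016 = 63.3006
Value of long forward = (F − K)·e^(−rT) = (63.3006 − 67.66) · e^(−0.0537·7/12)
= -4.3594 × 0.969161 = -4.22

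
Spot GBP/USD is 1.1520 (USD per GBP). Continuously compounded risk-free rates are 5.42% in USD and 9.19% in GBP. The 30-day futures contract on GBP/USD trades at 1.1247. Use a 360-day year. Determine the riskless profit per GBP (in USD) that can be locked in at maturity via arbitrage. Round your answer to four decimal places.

0.0237 per GBP (in USD)

Fair futures: F* = S·e^(carry·T), with carry = (r_USD − r_GBP) = 0.0542 − 0.0919 = -0.0377
F* = 1.1520 · e^(-0.0377 × 30/360) = 1.1520 · e^-0.003142 = 1.1520 × 0.996863 = 1.1484
Market 1.1247 < fair 1.1484: forward underpriced → reverse cash-and-carry (short spot, go long the forward).
At maturity, profit = |F_mkt − F*| = |1.1247 − 1.1484| = 0.0237 per GBP (in USD)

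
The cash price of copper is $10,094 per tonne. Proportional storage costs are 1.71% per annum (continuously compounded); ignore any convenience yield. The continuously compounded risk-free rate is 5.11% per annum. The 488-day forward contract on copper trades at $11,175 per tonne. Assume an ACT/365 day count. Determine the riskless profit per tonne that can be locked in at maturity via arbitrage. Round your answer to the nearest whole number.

Fair forward: F* = S·e^(carry·T), with carry = (r + u) = 0.0511 + 0.0171 = 0.0682
F* = 10094 · e^(0.0682 × 488/365) = 10094 · e^0.091182 = 10094 × 1.095468 = $11057.6540
Market $11175 > fair $11057.6540: forward overpriced → cash-and-carry (buy spot, short the forward).
At maturity, profit = |F_mkt − F*| = |11175 − 11057.6540| = $117 per tonne

$117 per tonne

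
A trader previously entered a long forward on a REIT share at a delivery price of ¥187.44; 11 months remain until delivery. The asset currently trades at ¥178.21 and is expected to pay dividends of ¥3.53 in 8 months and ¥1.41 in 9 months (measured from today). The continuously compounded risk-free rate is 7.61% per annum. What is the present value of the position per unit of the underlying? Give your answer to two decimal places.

-¥1.29

PV(remaining dividends) I = 3.53·e^(−0.0761·8/12) + 1.41·e^(−0.0761·9/12) = 4.6872
Current forward F = (S − I)·e^(rT) = (178.21 − 4.6872)·e^(0.0761·11/12) = 173.5228 × 1.072249 = 186.0596
Value (long) = (F − K)·e^(−rT) = (186.0596 − 187.44) × 0.932619 = -1.2874
Value = -¥1.29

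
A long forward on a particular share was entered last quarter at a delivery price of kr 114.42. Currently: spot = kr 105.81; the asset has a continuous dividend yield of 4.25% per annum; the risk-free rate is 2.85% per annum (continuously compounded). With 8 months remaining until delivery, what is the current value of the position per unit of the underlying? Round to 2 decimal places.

Current fair forward for the remaining 8 months: F = S·e^((r − q)·T), (r − q) = 0.0285 − 0.0425 = -0.0140
F = 105.81 · e^(-0.0140 × 8/12) = 105.81 × 0.990710 = 104.8270
Value of long forward = (F − K)·e^(−rT) = (104.8270 − 114.42) · e^(−0.0285·8/12)
= -9.5930 × 0.981179 = -9.41

-kr 9.41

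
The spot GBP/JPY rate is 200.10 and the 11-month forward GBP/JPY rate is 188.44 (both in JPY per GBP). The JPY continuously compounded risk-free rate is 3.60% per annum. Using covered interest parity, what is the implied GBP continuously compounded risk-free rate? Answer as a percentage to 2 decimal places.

F = S·e^((r_JPY − r_GBP)T) ⇒ r_GBP = r_JPY − ln(F/S)/T
ln(188.44/200.10) = -0.060038; /(11/12) = -0.065496
r_GBP = 0.0360 + 0.065496 = 0.101496
r_GBP = 10.15%

10.15%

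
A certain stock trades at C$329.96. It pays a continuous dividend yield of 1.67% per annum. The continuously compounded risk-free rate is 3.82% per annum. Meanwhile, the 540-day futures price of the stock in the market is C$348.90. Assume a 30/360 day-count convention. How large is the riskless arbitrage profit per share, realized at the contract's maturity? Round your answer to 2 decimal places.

C$8.13 per share

Fair futures: F* = S·e^(carry·T), with carry = (r − q) = 0.0382 − 0.0167 = 0.0215
F* = 329.96 · e^(0.0215 × 540/360) = 329.96 · e^0.032250 = 329.96 × 1.032776 = C$340.7748
Market C$348.90 > fair C$340.7748: forward overpriced → cash-and-carry (buy spot, short the forward).
At maturity, profit = |F_mkt − F*| = |348.90 − 340.7748| = C$8.13 per share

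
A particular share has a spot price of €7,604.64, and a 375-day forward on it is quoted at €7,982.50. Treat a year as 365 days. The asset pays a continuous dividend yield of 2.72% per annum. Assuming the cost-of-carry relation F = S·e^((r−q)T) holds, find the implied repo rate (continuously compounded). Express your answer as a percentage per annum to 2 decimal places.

From F = S·e^((r−q)T): (r − q) = ln(F/S)/T
ln(7982.50/7604.64) = ln(1.049688) = 0.048493
(r − q) = 0.048493 / (375/365) = 0.047200
r = ln(F/S)/T + q = 0.047200 + 0.0272 = 0.074400
r = 7.44%

7.44%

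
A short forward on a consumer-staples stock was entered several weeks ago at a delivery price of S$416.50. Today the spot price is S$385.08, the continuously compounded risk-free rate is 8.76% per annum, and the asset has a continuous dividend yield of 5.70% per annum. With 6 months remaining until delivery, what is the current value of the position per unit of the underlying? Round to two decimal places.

S$24.39

Current fair forward for the remaining 6 months: F = S·e^((r − q)·T), (r − q) = 0.0876 − 0.0570 = 0.0306
F = 385.08 · e^(0.0306 × 6/12) = 385.08 × 1.015418 = 391.0172
Value of long forward = (F − K)·e^(−rT) = (391.0172 − 416.50) · e^(−0.0876·6/12)
= -25.4828 × 0.957145 = -24.39
Short position value = −(long value) = S$24.39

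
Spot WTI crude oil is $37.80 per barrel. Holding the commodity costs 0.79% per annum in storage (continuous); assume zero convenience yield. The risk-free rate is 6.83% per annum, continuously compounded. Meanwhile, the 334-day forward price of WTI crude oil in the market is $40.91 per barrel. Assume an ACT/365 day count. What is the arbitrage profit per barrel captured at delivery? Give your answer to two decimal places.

$0.38 per barrel

Fair forward: F* = S·e^(carry·T), with carry = (r + u) = 0.0683 + 0.0079 = 0.0762
F* = 37.80 · e^(0.0762 × 334/365) = 37.80 · e^0.069728 = 37.80 × 1.072216 = $40.5298
Market $40.91 > fair $40.5298: forward overpriced → cash-and-carry (buy spot, short the forward).
At maturity, profit = |F_mkt − F*| = |40.91 − 40.5298| = $0.38 per barrel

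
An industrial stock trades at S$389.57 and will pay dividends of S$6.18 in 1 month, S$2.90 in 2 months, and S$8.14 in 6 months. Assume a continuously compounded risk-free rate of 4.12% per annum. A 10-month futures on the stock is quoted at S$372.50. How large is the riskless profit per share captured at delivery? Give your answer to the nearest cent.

PV(dividends) I = 6.18·e^(−0.0412·1/12) + 2.90·e^(−0.0412·2/12) + 8.14·e^(−0.0412·6/12) = 17.0130
Fair futures F* = (S − I)·e^(rT) = (389.57 − 17.0130)·e^0.034333 = 372.5570 × 1.034929 = 385.5700
Market S$372.50 < fair 385.5700: forward underpriced → reverse cash-and-carry (short the stock, invest proceeds at r, pay the dividends, go long the forward).
Profit at T = |F_mkt − F*| = |372.50 − 385.5700| = S$13.07 per share

S$13.07 per share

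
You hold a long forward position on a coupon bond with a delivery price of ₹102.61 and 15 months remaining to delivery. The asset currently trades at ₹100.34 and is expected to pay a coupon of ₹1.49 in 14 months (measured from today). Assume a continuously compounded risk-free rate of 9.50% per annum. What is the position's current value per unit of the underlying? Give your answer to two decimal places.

PV(remaining coupons) I = 1.49·e^(−0.0950·14/12) = 1.3337
Current forward F = (S − I)·e^(rT) = (100.34 − 1.3337)·e^(0.0950·15/12) = 99.0063 × 1.126088 = 111.4898
Value (long) = (F − K)·e^(−rT) = (111.4898 − 102.61) × 0.888030 = 7.8855
Value = ₹7.89

₹7.89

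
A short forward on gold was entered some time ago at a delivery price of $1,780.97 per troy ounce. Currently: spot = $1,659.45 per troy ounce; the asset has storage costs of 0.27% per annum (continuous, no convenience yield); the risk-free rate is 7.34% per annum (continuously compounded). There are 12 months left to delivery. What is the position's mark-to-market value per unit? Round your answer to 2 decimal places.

-$9.01 per troy ounce

Current fair forward for the remaining 12 months: F = S·e^((r + u)·T), (r + u) = 0.0734 + 0.0027 = 0.0761
F = 1659.45 · e^(0.0761 × 12/12) = 1659.45 × 1.07907048 = 1790.6635
Value of long forward = (F − K)·e^(−rT) = (1790.6635 − 1780.97) · e^(−0.0734·12/12)
= 9.6935 × 0.92922906 = 9.01
Short position value = −(long value) = -$9.01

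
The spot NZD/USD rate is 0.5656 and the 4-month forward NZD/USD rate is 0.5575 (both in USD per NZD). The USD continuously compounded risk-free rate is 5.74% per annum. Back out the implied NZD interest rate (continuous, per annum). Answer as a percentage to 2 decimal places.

F = S·e^((r_USD − r_NZD)T) ⇒ r_NZD = r_USD − ln(F/S)/T
ln(0.5575/0.5656) = -0.014425; /(4/12) = -0.043275
r_NZD = 0.0574 + 0.043275 = 0.100675
r_NZD = 10.07%

10.07%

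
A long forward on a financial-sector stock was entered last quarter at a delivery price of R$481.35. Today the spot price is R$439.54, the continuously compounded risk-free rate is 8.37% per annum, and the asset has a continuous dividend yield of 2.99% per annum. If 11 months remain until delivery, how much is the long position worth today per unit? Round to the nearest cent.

-R$18.14

Current fair forward for the remaining 11 months: F = S·e^((r − q)·T), (r − q) = 0.0837 − 0.0299 = 0.0538
F = 439.54 · e^(0.0538 × 11/12) = 439.54 × 1.050553 = 461.7601
Value of long forward = (F − K)·e^(−rT) = (461.7601 − 481.35) · e^(−0.0837·11/12)
= -19.5899 × 0.926145 = -18.14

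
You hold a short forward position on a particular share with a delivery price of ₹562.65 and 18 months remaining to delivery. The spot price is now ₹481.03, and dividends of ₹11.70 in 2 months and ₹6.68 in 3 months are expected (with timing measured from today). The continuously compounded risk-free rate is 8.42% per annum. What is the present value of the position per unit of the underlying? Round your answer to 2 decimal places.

₹32.94

PV(remaining dividends) I = 11.70·e^(−0.0842·2/12) + 6.68·e^(−0.0842·3/12) = 18.0778
Current forward F = (S − I)·e^(rT) = (481.03 − 18.0778)·e^(0.0842·18/12) = 462.9522 × 1.134623 = 525.2762
Value (long) = (F − K)·e^(−rT) = (525.2762 − 562.65) × 0.881350 = -32.9394
Short position value = −(long value) = ₹32.94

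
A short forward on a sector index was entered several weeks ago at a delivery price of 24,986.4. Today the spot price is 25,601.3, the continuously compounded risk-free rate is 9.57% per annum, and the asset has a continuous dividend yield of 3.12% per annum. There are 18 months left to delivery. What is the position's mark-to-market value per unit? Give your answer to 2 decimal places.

Current fair forward for the remaining 18 months: F = S·e^((r − q)·T), (r − q) = 0.0957 − 0.0312 = 0.0645
F = 25601.3 · e^(0.0645 × 18/12) = 25601.3 × 1.10158494 = 28202.0065
Value of long forward = (F − K)·e^(−rT) = (28202.0065 − 24986.4) · e^(−0.0957·18/12)
= 3215.6065 × 0.86627749 = 2785.61
Short position value = −(long value) = -2785.61

-2785.61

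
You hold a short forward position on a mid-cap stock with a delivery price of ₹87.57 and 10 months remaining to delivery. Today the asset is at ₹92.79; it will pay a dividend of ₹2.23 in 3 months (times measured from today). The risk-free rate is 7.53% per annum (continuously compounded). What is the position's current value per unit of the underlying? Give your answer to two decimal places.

PV(remaining dividends) I = 2.23·e^(−0.0753·3/12) = 2.1884
Current forward F = (S − I)·e^(rT) = (92.79 − 2.1884)·e^(0.0753·10/12) = 90.6016 × 1.064761 = 96.4691
Value (long) = (F − K)·e^(−rT) = (96.4691 − 87.57) × 0.939178 = 8.3578
Short position value = −(long value) = -₹8.36

-₹8.36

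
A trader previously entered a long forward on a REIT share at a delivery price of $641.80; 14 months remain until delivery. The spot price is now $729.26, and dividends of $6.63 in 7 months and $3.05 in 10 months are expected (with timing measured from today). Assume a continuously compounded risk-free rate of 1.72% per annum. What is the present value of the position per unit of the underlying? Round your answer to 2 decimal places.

$90.64

PV(remaining dividends) I = 6.63·e^(−0.0172·7/12) + 3.05·e^(−0.0172·10/12) = 9.5704
Current forward F = (S − I)·e^(rT) = (729.26 − 9.5704)·e^(0.0172·14/12) = 719.6896 × 1.020269 = 734.2770
Value (long) = (F − K)·e^(−rT) = (734.2770 − 641.80) × 0.980133 = 90.6398
Value = $90.64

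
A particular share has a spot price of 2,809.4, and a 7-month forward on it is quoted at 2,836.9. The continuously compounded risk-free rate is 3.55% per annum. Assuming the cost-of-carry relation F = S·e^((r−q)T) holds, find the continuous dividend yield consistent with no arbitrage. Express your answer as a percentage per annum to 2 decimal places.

1.88%

From F = S·e^((r−q)T): (r − q) = ln(F/S)/T
ln(2836.9/2809.4) = ln(1.009789) = 0.009741
(r − q) = 0.009741 / (7/12) = 0.016699
q = r − ln(F/S)/T = 0.0355 − 0.016699 = 0.018801
q = 1.88%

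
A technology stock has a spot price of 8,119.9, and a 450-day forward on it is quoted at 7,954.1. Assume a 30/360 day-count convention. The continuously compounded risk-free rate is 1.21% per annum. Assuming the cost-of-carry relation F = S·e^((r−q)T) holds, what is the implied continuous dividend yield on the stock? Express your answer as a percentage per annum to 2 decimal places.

From F = S·e^((r−q)T): (r − q) = ln(F/S)/T
ln(7954.1/8119.9) = ln(0.979581) = -0.020630
(r − q) = -0.020630 / (450/360) = -0.016504
q = r − ln(F/S)/T = 0.0121 + 0.016504 = 0.028604
q = 2.86%

2.86%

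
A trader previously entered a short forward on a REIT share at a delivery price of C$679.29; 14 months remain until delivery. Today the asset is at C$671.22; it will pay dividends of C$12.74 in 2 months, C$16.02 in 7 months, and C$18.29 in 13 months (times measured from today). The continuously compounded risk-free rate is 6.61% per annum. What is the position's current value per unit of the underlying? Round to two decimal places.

PV(remaining dividends) I = 12.74·e^(−0.0661·2/12) + 16.02·e^(−0.0661·7/12) + 18.29·e^(−0.0661·13/12) = 45.0405
Current forward F = (S − I)·e^(rT) = (671.22 − 45.0405)·e^(0.0661·14/12) = 626.1795 × 1.080168 = 676.3791
Value (long) = (F − K)·e^(−rT) = (676.3791 − 679.29) × 0.925782 = -2.6949
Short position value = −(long value) = C$2.69

C$2.69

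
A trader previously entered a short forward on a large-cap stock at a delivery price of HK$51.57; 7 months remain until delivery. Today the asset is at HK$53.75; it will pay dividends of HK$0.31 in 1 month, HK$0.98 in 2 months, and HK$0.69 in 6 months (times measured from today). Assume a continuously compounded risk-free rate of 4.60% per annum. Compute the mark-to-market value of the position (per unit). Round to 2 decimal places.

PV(remaining dividends) I = 0.31·e^(−0.0460·1/12) + 0.98·e^(−0.0460·2/12) + 0.69·e^(−0.0460·6/12) = 1.9556
Current forward F = (S − I)·e^(rT) = (53.75 − 1.9556)·e^(0.0460·7/12) = 51.7944 × 1.027197 = 53.2031
Value (long) = (F − K)·e^(−rT) = (53.2031 − 51.57) × 0.973523 = 1.5899
Short position value = −(long value) = -HK$1.59

-HK$1.59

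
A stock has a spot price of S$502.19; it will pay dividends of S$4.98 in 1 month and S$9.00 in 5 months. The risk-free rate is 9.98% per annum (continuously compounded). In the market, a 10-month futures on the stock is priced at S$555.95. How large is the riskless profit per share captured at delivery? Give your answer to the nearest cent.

S$24.96 per share

PV(dividends) I = 4.98·e^(−0.0998·1/12) + 9.00·e^(−0.0998·5/12) = 13.5722
Fair futures F* = (S − I)·e^(rT) = (502.19 − 13.5722)·e^0.083167 = 488.6178 × 1.086723 = 530.9922
Market S$555.95 > fair 530.9922: forward overpriced → cash-and-carry (borrow at r, buy the stock and collect the dividends, short the forward).
Profit at T = |F_mkt − F*| = |555.95 − 530.9922| = S$24.96 per share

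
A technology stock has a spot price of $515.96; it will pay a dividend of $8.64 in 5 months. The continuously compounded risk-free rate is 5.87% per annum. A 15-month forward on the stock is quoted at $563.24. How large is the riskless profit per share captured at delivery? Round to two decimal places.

$17.07 per share

PV(dividends) I = 8.64·e^(−0.0587·5/12) = 8.4312
Fair forward F* = (S − I)·e^(rT) = (515.96 − 8.4312)·e^0.073375 = 507.5288 × 1.076134 = 546.1690
Market $563.24 > fair 546.1690: forward overpriced → cash-and-carry (borrow at r, buy the stock and collect the dividends, short the forward).
Profit at T = |F_mkt − F*| = |563.24 − 546.1690| = $17.07 per share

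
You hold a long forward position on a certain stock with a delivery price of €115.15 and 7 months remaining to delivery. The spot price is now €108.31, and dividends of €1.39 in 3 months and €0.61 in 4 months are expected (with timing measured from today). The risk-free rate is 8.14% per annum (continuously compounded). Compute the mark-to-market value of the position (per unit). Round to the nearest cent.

PV(remaining dividends) I = 1.39·e^(−0.0814·3/12) + 0.61·e^(−0.0814·4/12) = 1.9557
Current forward F = (S − I)·e^(rT) = (108.31 − 1.9557)·e^(0.0814·7/12) = 106.3543 × 1.048629 = 111.5262
Value (long) = (F − K)·e^(−rT) = (111.5262 − 115.15) × 0.953626 = -3.4557
Value = -€3.46

-€3.46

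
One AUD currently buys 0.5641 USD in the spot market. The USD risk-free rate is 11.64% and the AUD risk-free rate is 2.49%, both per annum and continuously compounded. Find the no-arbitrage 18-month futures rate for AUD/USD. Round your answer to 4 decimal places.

F = S·e^((r_USD − r_AUD)T) = 0.5641 · e^((0.1164 − 0.0249) × 18/12)
= 0.5641 · e^0.137250 = 0.5641 × 1.147115
F = 0.6471 USD per AUD

0.6471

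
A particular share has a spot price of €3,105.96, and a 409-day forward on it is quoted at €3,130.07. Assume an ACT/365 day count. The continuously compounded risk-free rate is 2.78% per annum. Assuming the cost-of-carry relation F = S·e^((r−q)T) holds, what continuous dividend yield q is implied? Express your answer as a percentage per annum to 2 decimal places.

2.09%

From F = S·e^((r−q)T): (r − q) = ln(F/S)/T
ln(3130.07/3105.96) = ln(1.007762) = 0.007732
(r − q) = 0.007732 / (409/365) = 0.006900
q = r − ln(F/S)/T = 0.0278 − 0.006900 = 0.020900
q = 2.09%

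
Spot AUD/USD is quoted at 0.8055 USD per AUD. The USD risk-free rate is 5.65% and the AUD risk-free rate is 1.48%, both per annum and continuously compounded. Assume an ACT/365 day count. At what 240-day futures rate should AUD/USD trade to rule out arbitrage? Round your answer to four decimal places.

F = S·e^((r_USD − r_AUD)T) = 0.8055 · e^((0.0565 − 0.0148) × 240/365)
= 0.8055 · e^0.027419 = 0.8055 × 1.027798
F = 0.8279 USD per AUD

0.8279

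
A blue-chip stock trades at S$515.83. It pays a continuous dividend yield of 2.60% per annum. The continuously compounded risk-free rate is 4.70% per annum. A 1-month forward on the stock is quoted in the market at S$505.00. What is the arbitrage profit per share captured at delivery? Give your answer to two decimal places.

Fair forward: F* = S·e^(carry·T), with carry = (r − q) = 0.0470 − 0.0260 = 0.0210
F* = 515.83 · e^(0.0210 × 1/12) = 515.83 · e^0.001750 = 515.83 × 1.001752 = S$516.7337
Market S$505.00 < fair S$516.7337: forward underpriced → reverse cash-and-carry (short spot, go long the forward).
At maturity, profit = |F_mkt − F*| = |505.00 − 516.7337| = S$11.73 per share

S$11.73 per share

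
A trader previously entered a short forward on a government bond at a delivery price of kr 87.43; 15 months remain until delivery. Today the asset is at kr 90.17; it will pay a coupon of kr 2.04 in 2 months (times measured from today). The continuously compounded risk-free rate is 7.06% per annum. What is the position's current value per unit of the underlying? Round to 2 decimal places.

PV(remaining coupons) I = 2.04·e^(−0.0706·2/12) = 2.0161
Current forward F = (S − I)·e^(rT) = (90.17 − 2.0161)·e^(0.0706·15/12) = 88.1539 × 1.092261 = 96.2871
Value (long) = (F − K)·e^(−rT) = (96.2871 − 87.43) × 0.915532 = 8.1090
Short position value = −(long value) = -kr 8.11

-kr 8.11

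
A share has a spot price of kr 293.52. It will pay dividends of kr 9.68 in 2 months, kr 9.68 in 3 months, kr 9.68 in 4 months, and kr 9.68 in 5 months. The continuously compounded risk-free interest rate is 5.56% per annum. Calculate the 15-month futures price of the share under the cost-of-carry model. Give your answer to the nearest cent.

kr 273.81

PV(dividends) I = 9.68·e^(−0.0556·2/12) + 9.68·e^(−0.0556·3/12) + 9.68·e^(−0.0556·4/12) + 9.68·e^(−0.0556·5/12)
I = 9.5907 + 9.5464 + 9.5022 + 9.4583 = 38.0976
F = (S − I)·e^(rT) = (293.52 − 38.0976) · e^(0.0556·15/12)
= 255.4224 · e^0.069500 = 255.4224 × 1.071972 = kr 273.81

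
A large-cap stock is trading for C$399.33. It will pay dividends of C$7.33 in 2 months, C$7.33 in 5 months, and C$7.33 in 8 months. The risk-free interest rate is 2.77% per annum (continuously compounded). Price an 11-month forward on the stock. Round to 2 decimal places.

PV(dividends) I = 7.33·e^(−0.0277·2/12) + 7.33·e^(−0.0277·5/12) + 7.33·e^(−0.0277·8/12)
I = 7.2962 + 7.2459 + 7.1959 = 21.7380
F = (S − I)·e^(rT) = (399.33 − 21.7380) · e^(0.0277·11/12)
= 377.5920 · e^0.025392 = 377.5920 × 1.025717 = C$387.30

C$387.30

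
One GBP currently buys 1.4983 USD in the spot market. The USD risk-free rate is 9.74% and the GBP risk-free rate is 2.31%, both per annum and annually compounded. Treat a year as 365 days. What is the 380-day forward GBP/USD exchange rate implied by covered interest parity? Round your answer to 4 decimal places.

1.6117

By covered interest parity, F = S · (1+r_USD)^T / (1+r_GBP)^T
= 1.4983 × 1.101600 / 1.024061 = 1.4983 × 1.075717
F = 1.6117 USD per GBP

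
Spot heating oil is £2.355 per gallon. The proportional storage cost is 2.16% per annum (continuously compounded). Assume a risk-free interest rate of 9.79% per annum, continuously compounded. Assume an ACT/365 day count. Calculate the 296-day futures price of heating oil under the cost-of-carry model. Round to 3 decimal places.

Net carry = r + u − y = 0.0979 + 0.0216 − 0.0000 = 0.1195
F = S·e^((r+u−y)T) = 2.355 · e^(0.1195 × 296/365) = 2.355 · e^0.096910
= 2.355 × 1.101761 = £2.595 per gallon

£2.595 per gallon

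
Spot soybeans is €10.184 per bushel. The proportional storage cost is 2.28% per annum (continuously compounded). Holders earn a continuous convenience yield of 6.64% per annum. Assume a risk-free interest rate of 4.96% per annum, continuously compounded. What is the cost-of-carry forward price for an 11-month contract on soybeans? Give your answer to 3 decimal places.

Net carry = r + u − y = 0.0496 + 0.0228 − 0.0664 = 0.0060
F = S·e^((r+u−y)T) = 10.184 · e^(0.0060 × 11/12) = 10.184 · e^0.005500
= 10.184 × 1.005515 = €10.240 per bushel

€10.240 per bushel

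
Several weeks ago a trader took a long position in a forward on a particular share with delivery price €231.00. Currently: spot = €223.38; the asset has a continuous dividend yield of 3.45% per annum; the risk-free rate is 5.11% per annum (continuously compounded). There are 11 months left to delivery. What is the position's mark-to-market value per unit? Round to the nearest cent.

Current fair forward for the remaining 11 months: F = S·e^((r − q)·T), (r − q) = 0.0511 − 0.0345 = 0.0166
F = 223.38 · e^(0.0166 × 11/12) = 223.38 × 1.015333 = 226.8051
Value of long forward = (F − K)·e^(−rT) = (226.8051 − 231.00) · e^(−0.0511·11/12)
= -4.1949 × 0.954238 = -4.00

-€4.00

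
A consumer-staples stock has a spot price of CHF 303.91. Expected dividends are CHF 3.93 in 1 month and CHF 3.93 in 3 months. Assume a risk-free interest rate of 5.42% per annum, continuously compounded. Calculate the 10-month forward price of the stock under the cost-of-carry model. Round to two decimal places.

PV(dividends) I = 3.93·e^(−0.0542·1/12) + 3.93·e^(−0.0542·3/12)
I = 3.9123 + 3.8771 = 7.7894
F = (S − I)·e^(rT) = (303.91 − 7.7894) · e^(0.0542·10/12)
= 296.1206 · e^0.045167 = 296.1206 × 1.046203 = CHF 309.80

CHF 309.80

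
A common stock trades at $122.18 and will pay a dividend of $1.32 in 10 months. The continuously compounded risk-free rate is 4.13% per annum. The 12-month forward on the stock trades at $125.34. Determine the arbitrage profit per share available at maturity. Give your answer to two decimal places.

PV(dividends) I = 1.32·e^(−0.0413·10/12) = 1.2753
Fair forward F* = (S − I)·e^(rT) = (122.18 − 1.2753)·e^0.041300 = 120.9047 × 1.042165 = 126.0026
Market $125.34 < fair 126.0026: forward underpriced → reverse cash-and-carry (short the stock, invest proceeds at r, pay the dividends, go long the forward).
Profit at T = |F_mkt − F*| = |125.34 − 126.0026| = $0.66 per share

$0.66 per share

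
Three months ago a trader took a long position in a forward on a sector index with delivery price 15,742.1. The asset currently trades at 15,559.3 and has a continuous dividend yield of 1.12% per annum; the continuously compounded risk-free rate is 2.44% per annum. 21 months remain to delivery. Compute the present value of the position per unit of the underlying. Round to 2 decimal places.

Current fair forward for the remaining 21 months: F = S·e^((r − q)·T), (r − q) = 0.0244 − 0.0112 = 0.0132
F = 15559.3 · e^(0.0132 × 21/12) = 15559.3 × 1.02336887 = 15922.9033
Value of long forward = (F − K)·e^(−rT) = (15922.9033 − 15742.1) · e^(−0.0244·21/12)
= 180.8033 × 0.95819881 = 173.25

173.25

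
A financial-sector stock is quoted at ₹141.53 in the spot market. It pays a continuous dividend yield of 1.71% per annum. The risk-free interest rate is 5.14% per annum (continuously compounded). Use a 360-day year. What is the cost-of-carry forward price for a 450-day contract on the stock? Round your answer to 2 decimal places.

F = S·e^((r − q)T) = 141.53 · e^((0.0514 − 0.0171) × 450/360)
= 141.53 · e^0.042875 = 141.53 × 1.043807
F = ₹147.73

₹147.73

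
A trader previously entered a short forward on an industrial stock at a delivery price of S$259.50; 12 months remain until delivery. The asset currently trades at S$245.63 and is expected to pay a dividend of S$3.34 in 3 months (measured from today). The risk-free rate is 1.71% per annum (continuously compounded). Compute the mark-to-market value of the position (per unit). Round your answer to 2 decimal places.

PV(remaining dividends) I = 3.34·e^(−0.0171·3/12) = 3.3258
Current forward F = (S − I)·e^(rT) = (245.63 − 3.3258)·e^(0.0171·12/12) = 242.3042 × 1.017247 = 246.4832
Value (long) = (F − K)·e^(−rT) = (246.4832 − 259.50) × 0.983045 = -12.7961
Short position value = −(long value) = S$12.80

S$12.80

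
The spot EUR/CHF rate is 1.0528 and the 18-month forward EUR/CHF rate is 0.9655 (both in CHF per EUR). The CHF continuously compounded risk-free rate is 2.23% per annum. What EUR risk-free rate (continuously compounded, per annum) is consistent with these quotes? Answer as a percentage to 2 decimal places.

F = S·e^((r_CHF − r_EUR)T) ⇒ r_EUR = r_CHF − ln(F/S)/T
ln(0.9655/1.0528) = -0.086562; /(18/12) = -0.057708
r_EUR = 0.0223 + 0.057708 = 0.080008
r_EUR = 8.00%

8.00%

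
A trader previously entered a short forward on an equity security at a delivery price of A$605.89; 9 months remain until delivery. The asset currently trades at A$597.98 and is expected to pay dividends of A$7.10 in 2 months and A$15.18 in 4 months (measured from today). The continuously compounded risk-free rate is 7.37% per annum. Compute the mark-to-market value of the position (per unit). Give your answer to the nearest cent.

PV(remaining dividends) I = 7.10·e^(−0.0737·2/12) + 15.18·e^(−0.0737·4/12) = 21.8249
Current forward F = (S − I)·e^(rT) = (597.98 − 21.8249)·e^(0.0737·9/12) = 576.1551 × 1.056831 = 608.8986
Value (long) = (F − K)·e^(−rT) = (608.8986 − 605.89) × 0.946225 = 2.8468
Short position value = −(long value) = -A$2.85

-A$2.85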